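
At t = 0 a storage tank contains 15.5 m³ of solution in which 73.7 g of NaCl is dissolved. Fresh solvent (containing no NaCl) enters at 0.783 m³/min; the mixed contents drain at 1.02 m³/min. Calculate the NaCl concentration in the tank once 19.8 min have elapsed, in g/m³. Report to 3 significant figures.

Total volume: dV/dt = Q_in − Q_out = -0.23700 m³/min, so V(t) = 15.5 − 0.23700 t and V(19.8) = 10.807 m³.
Species balance (pure solvent in): dm/dt = −Q_out · m/V(t).
dm/m = −Q_out dt/(V₀ − 0.23700 t); integrating gives ln(m/m₀) = −(Q_out/(Q_in−Q_out)) ln(V/V₀).
m = m₀ (V₀/V)^(Q_out/(Q_in−Q_out)) = 73.7 × (15.5/10.807)^(-4.3038) = 15.612 g.
C = m/V = 15.612/10.807 = 1.4445 g/m³.

1.44 g/m³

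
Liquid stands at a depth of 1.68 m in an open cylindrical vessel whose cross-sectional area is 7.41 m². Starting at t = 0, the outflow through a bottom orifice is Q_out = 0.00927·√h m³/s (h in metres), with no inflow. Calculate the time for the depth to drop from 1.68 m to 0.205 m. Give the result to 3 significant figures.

Unsteady balance on liquid volume: A dh/dt = −0.00927 √h.
∫ h^(−1/2) dh = −(0.00927/A) ∫ dt, giving 2√h = 2√h₀ − (0.00927/A) t.
t = 2A(√h₀ − √h)/0.00927 = 2·7.41·(√1.68 − √0.205)/0.00927
  = 14.820 × (1.2961 − 0.45277) / 0.00927 = 1348.3 s.

1350 s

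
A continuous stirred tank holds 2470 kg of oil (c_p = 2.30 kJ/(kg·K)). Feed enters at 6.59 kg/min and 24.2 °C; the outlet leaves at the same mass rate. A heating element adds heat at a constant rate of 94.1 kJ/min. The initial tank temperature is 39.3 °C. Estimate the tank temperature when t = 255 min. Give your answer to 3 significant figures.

34.9 °C

M c_p dT/dt = ṁ c_p (T_in − T) + Q̇.
τ = M/ṁ = 374.81 min; T_ss = T_in + Q̇/(ṁ c_p) = 24.2 + 94.1/(6.59·2.30) = 30.408 °C.
T approaches T_ss exponentially: T(t) = T_ss + (T₀ − T_ss) e^(−t/τ).
T(255) = 30.408 + (8.8916)·e^(−255/374.81) = 30.408 + (8.8916)·0.50644 = 34.911 °C.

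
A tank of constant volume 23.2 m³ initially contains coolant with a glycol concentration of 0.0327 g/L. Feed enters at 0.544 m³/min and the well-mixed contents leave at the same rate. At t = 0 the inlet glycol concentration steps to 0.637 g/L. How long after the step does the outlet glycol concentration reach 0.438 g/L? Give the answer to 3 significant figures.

47.4 min

Species balance: V dC/dt = Q(C_in − C) ⇒ τ = V/Q = 42.647 min.
C(t) = C_in + (C₀ − C_in) e^(−t/τ). Set C = 0.438 and solve for t:
e^(−t/τ) = (C − C_in)/(C₀ − C_in) = (0.438 − 0.637)/(0.0327 − 0.637) = 0.32931
t = −τ ln(…) = 42.647 × 1.1108 = 47.371 min.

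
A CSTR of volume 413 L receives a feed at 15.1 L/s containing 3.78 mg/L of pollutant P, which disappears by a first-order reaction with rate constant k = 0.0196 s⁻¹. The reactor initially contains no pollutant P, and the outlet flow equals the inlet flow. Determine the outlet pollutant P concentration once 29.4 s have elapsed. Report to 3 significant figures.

1.99 mg/L

Species balance: V dC/dt = Q C_in − Q C − k V C.
dC/dt = (Q/V) C_in − (Q/V + k) C; effective rate a = Q/V + k = 0.036562 + 0.0196 = 0.056162 s⁻¹.
C_ss = Q C_in/(Q + kV) = 2.4608 mg/L; C(t) = C_ss + (C₀ − C_ss) e^(−a t).
C(29.4) = 2.4608 + (-2.4608)·e^(−0.056162·29.4) = 2.4608 + (-2.4608)·0.19183 = 1.9888 mg/L.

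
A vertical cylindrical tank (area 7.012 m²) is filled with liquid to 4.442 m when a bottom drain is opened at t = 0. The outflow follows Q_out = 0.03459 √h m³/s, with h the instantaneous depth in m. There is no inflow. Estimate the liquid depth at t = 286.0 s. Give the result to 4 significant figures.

With no inflow, A dh/dt = −0.03459 √h.
∫ h^(−1/2) dh = −(0.03459/A) ∫ dt, giving 2√h = 2√h₀ − (0.03459/A) t.
√h = √4.442 − 0.03459·286.0/(2·7.012) = 2.10761 − 0.705415 = 1.40219.
h = 1.40219² = 1.96614 m.

1.966 m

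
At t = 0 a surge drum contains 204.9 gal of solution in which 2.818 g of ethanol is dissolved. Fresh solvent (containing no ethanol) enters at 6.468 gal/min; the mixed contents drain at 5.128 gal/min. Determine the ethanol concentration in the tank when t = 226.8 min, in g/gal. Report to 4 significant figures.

0.0001705 g/gal

Total volume: dV/dt = Q_in − Q_out = 1.34000 gal/min, so V(t) = 204.9 + 1.34000 t and V(226.8) = 508.812 gal.
Species balance (pure solvent in): dm/dt = −Q_out · m/V(t).
Separate: dm/m = −Q_out dt/V(t) ⇒ ln(m/m₀) = −(Q_out/(Q_in−Q_out)) ln(V/V₀).
m = m₀ (V₀/V)^(Q_out/(Q_in−Q_out)) = 2.818 × (204.9/508.812)^(3.82687) = 0.0867501 g.
C = m/V = 0.0867501/508.812 = 0.000170495 g/gal.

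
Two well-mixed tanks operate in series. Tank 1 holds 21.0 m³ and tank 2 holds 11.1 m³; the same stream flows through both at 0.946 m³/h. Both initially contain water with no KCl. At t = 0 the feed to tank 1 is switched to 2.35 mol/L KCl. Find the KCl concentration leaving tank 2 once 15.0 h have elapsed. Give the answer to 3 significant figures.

0.548 mol/L

Species balance on tank i: dCᵢ/dt = (Cᵢ₋₁ − Cᵢ)/τᵢ with τᵢ = Vᵢ/Q.
τ₁ = 21.0/0.946 = 22.199 h; τ₂ = 11.1/0.946 = 11.734 h.
Solving the cascade with C₁(0)=C₂(0)=0 gives C₂(t) = C_in[1 − (τ₁ e^(−t/τ₁) − τ₂ e^(−t/τ₂))/(τ₁ − τ₂)].
At t = 15.0: e^(−t/τ₁) = 0.50879, e^(−t/τ₂) = 0.27849.
C₂ = 2.35·[1 − (22.199·0.50879 − 11.734·0.27849)/(10.465)] = 2.35·0.23299 = 0.54752 mol/L.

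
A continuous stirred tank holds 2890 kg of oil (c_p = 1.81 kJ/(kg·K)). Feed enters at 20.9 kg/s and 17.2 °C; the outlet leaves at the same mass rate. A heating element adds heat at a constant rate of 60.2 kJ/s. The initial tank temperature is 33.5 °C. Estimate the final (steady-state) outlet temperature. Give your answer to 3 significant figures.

Energy balance: M c_p dT/dt = ṁ c_p (T_in − T) + 60.2.
At steady state dT/dt = 0 ⇒ T_ss = T_in + Q̇/(ṁ c_p) = 17.2 + 60.2/(20.9·1.81) = 18.791 °C.

18.8 °C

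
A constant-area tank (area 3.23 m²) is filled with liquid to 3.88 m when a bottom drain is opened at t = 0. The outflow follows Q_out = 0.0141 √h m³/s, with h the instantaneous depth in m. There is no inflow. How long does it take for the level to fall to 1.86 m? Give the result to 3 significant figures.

With no inflow, A dh/dt = −0.0141 √h.
Separate and integrate: 2(√h − √h₀) = −(0.0141/A) t.
t = 2A(√h₀ − √h)/0.0141 = 2·3.23·(√3.88 − √1.86)/0.0141
  = 6.4600 × (1.9698 − 1.3638) / 0.0141 = 277.62 s.

278 s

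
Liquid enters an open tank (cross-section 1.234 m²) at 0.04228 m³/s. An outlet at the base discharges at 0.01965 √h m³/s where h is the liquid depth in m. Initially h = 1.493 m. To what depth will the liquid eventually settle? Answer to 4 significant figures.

A dh/dt = Q_in − 0.01965 √h. Steady state requires inflow = outflow:
Q_in = 0.01965 √h_ss ⇒ √h_ss = 0.04228/0.01965 = 2.15165.
h_ss = 2.15165² = 4.62961 m. (Since h₀ = 1.493 m < h_ss, the level will rise toward this value.)

4.630 m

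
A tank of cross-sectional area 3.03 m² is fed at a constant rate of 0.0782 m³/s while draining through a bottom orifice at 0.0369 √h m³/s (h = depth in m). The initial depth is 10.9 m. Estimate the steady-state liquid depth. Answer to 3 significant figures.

A dh/dt = Q_in − 0.0369 √h. Steady state requires inflow = outflow:
Q_in = 0.0369 √h_ss ⇒ √h_ss = 0.0782/0.0369 = 2.1192.
h_ss = 2.1192² = 4.4912 m. (Since h₀ = 10.9 m > h_ss, the level will fall toward this value.)

4.49 m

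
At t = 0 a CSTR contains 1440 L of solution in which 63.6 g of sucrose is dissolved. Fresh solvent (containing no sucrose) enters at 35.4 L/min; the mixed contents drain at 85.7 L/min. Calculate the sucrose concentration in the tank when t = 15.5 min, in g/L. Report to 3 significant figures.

Let m(t) be the amount of sucrose. Volume: V(t) = V₀ + (Q_in − Q_out) t = 1440 − 50.300 t; V(15.5) = 660.35 L.
No sucrose enters, so dm/dt = −Q_out · (m/V).
dm/m = −Q_out dt/(V₀ − 50.300 t); integrating gives ln(m/m₀) = −(Q_out/(Q_in−Q_out)) ln(V/V₀).
m = m₀ (V₀/V)^(Q_out/(Q_in−Q_out)) = 63.6 × (1440/660.35)^(-1.7038) = 16.849 g.
C = m/V = 16.849/660.35 = 0.025515 g/L.

0.0255 g/L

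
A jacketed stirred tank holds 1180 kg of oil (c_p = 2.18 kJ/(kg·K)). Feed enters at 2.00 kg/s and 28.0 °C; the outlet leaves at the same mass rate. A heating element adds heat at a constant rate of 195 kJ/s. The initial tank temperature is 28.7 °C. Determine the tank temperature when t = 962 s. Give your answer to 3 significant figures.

Unsteady energy balance on the tank contents: M c_p dT/dt = ṁ c_p (T_in − T) + 195.
Rearrange: dT/dt = (T_ss − T)/τ with τ = M/ṁ = 590.00 s and T_ss = T_in + Q̇/(ṁ c_p) = 72.725 °C.
Solution: T(t) = T_ss + (T₀ − T_ss) e^(−t/τ).
T(962) = 72.725 + (-44.025)·e^(−962/590.00) = 72.725 + (-44.025)·0.19583 = 64.103 °C.

64.1 °C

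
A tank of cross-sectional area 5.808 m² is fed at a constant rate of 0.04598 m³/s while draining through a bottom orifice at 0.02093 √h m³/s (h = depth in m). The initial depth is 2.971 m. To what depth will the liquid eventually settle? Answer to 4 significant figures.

Level balance: A dh/dt = 0.04598 − 0.02093 √h. Setting dh/dt = 0:
Q_in = 0.02093 √h_ss ⇒ √h_ss = 0.04598/0.02093 = 2.19685.
h_ss = 2.19685² = 4.82614 m. (Since h₀ = 2.971 m < h_ss, the level will rise toward this value.)

4.826 m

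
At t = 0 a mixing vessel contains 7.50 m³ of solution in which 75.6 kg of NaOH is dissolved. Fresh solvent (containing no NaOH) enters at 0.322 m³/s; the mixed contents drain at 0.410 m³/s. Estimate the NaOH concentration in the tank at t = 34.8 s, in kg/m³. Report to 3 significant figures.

Let m(t) be the amount of NaOH. Volume: V(t) = V₀ + (Q_in − Q_out) t = 7.50 − 0.088000 t; V(34.8) = 4.4376 m³.
Species balance (pure solvent in): dm/dt = −Q_out · m/V(t).
dm/m = −Q_out dt/(V₀ − 0.088000 t); integrating gives ln(m/m₀) = −(Q_out/(Q_in−Q_out)) ln(V/V₀).
m = m₀ (V₀/V)^(Q_out/(Q_in−Q_out)) = 75.6 × (7.50/4.4376)^(-4.6591) = 6.5562 kg.
C = m/V = 6.5562/4.4376 = 1.4774 kg/m³.

1.48 kg/m³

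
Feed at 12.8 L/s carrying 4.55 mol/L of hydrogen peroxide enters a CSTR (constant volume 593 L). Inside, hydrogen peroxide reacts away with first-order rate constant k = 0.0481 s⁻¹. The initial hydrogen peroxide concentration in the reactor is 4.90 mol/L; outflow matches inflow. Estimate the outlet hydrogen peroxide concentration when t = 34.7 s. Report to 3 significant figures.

1.72 mol/L

Accumulation = in − out − consumed: V dC/dt = Q C_in − Q C − k V C.
This is linear with rate a = Q/V + k = 0.069685 s⁻¹.
C_ss = Q C_in/(Q + kV) = 1.4094 mol/L; C(t) = C_ss + (C₀ − C_ss) e^(−a t).
C(34.7) = 1.4094 + (3.4906)·e^(−0.069685·34.7) = 1.4094 + (3.4906)·0.089093 = 1.7204 mol/L.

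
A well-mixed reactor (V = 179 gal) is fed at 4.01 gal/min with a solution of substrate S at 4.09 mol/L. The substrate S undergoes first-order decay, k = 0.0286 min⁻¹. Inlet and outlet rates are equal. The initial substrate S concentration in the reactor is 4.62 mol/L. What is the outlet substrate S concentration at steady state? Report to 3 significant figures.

Species balance: V dC/dt = Q C_in − Q C − k V C.
Steady state (dC/dt = 0): C_ss = Q C_in/(Q + kV) = C_in/(1 + kV/Q).
C_ss = 4.01·4.09/(4.01 + 0.0286·179) = 16.401/9.1294 = 1.7965 mol/L.

1.80 mol/L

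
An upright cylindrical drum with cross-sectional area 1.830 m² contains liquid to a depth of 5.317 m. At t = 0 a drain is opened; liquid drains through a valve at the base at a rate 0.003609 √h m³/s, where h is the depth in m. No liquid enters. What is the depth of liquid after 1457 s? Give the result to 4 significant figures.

A dh/dt = −Q_out = −0.003609 √h.
This is separable: 2 d(√h)/dt = −0.003609/A, so √h = √h₀ − (0.003609/(2A)) t.
√h = √5.317 − 0.003609·1457/(2·1.830) = 2.30586 − 1.43670 = 0.869165.
h = 0.869165² = 0.755447 m.

0.7554 m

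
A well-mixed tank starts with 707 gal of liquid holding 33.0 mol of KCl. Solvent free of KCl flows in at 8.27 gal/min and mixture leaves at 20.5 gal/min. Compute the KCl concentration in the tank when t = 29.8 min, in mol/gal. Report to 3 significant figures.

0.0286 mol/gal

Let m(t) be the amount of KCl. Volume: V(t) = V₀ + (Q_in − Q_out) t = 707 − 12.230 t; V(29.8) = 342.55 gal.
No KCl enters, so dm/dt = −Q_out · (m/V).
dm/m = −Q_out dt/(V₀ − 12.230 t); integrating gives ln(m/m₀) = −(Q_out/(Q_in−Q_out)) ln(V/V₀).
m = m₀ (V₀/V)^(Q_out/(Q_in−Q_out)) = 33.0 × (707/342.55)^(-1.6762) = 9.7951 mol.
C = m/V = 9.7951/342.55 = 0.028595 mol/gal.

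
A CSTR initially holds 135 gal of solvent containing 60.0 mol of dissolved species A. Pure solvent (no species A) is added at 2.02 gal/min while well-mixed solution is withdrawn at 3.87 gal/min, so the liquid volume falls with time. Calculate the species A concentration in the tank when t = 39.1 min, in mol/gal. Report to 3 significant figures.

Let m(t) be the amount of species A. Volume: V(t) = V₀ + (Q_in − Q_out) t = 135 − 1.8500 t; V(39.1) = 62.665 gal.
Species balance (pure solvent in): dm/dt = −Q_out · m/V(t).
Separate: dm/m = −Q_out dt/V(t) ⇒ ln(m/m₀) = −(Q_out/(Q_in−Q_out)) ln(V/V₀).
m = m₀ (V₀/V)^(Q_out/(Q_in−Q_out)) = 60.0 × (135/62.665)^(-2.0919) = 12.048 mol.
C = m/V = 12.048/62.665 = 0.19226 mol/gal.

0.192 mol/gal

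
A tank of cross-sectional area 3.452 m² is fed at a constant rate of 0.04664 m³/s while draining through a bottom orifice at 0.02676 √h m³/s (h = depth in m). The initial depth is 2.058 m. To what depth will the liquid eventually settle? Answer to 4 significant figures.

A dh/dt = Q_in − 0.02676 √h. Steady state requires inflow = outflow:
Q_in = 0.02676 √h_ss ⇒ √h_ss = 0.04664/0.02676 = 1.74290.
h_ss = 1.74290² = 3.03770 m. (Since h₀ = 2.058 m < h_ss, the level will rise toward this value.)

3.038 m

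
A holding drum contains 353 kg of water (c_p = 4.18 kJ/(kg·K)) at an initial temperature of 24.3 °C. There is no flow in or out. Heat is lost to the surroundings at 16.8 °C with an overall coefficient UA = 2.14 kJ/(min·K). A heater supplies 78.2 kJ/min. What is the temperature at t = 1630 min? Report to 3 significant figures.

50.6 °C

Lumped-capacitance energy balance: M c_p dT/dt = UA(T_amb − T) + Q̇.
dT/dt = (T_ss − T)/τ with T_ss = T_amb + Q̇/UA = 16.8 + 78.2/2.14 = 53.342 °C, τ = M c_p/UA = 353·4.18/2.14 = 689.50 min.
Solution: T(t) = T_ss + (T₀ − T_ss) e^(−t/τ).
T(1630) = 53.342 + (-29.042)·0.094042 = 50.611 °C.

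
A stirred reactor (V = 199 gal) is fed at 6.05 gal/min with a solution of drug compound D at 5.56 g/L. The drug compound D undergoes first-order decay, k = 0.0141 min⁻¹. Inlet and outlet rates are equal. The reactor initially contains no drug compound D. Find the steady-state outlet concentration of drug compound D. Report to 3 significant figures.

3.80 g/L

Species balance: V dC/dt = Q C_in − Q C − k V C.
Steady state (dC/dt = 0): C_ss = Q C_in/(Q + kV) = C_in/(1 + kV/Q).
C_ss = 6.05·5.56/(6.05 + 0.0141·199) = 33.638/8.8559 = 3.7984 g/L.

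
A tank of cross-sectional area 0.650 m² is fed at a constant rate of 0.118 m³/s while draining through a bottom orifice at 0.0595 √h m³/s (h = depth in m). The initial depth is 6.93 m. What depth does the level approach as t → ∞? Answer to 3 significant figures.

Level balance: A dh/dt = 0.118 − 0.0595 √h. Setting dh/dt = 0:
Q_in = 0.0595 √h_ss ⇒ √h_ss = 0.118/0.0595 = 1.9832.
h_ss = 1.9832² = 3.9331 m. (Since h₀ = 6.93 m > h_ss, the level will fall toward this value.)

3.93 m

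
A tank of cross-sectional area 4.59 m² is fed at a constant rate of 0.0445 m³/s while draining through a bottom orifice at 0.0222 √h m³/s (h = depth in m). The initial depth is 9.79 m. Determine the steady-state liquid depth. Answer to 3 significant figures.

4.02 m

Volume balance on the tank: A dh/dt = Q_in − 0.0222 √h. At steady state dh/dt = 0:
Q_in = 0.0222 √h_ss ⇒ √h_ss = 0.0445/0.0222 = 2.0045.
h_ss = 2.0045² = 4.0180 m. (Since h₀ = 9.79 m > h_ss, the level will fall toward this value.)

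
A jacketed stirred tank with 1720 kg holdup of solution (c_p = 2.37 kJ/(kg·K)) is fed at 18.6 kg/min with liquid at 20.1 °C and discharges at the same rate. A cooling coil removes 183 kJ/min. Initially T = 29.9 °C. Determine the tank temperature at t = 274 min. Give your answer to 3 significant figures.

First-law balance (no shaft work): M c_p dT/dt = ṁ c_p (T_in − T) − 183.
Rearrange: dT/dt = (T_ss − T)/τ with τ = M/ṁ = 92.473 min and T_ss = T_in − Q̇/(ṁ c_p) = 15.949 °C.
T approaches T_ss exponentially: T(t) = T_ss + (T₀ − T_ss) e^(−t/τ).
T(274) = 15.949 + (13.951)·e^(−274/92.473) = 15.949 + (13.951)·0.051662 = 16.669 °C.

16.7 °C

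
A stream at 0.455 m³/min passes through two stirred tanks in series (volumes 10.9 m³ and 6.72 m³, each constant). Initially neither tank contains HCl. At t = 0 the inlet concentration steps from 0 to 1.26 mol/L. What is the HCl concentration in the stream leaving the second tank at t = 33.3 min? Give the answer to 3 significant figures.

Species balance on tank i: dCᵢ/dt = (Cᵢ₋₁ − Cᵢ)/τᵢ with τᵢ = Vᵢ/Q.
τ₁ = 10.9/0.455 = 23.956 min; τ₂ = 6.72/0.455 = 14.769 min.
Tank 1: C₁ = C_in(1 − e^(−t/τ₁)). Tank 2 (τ₁ ≠ τ₂): C₂ = C_in[1 − (τ₁ e^(−t/τ₁) − τ₂ e^(−t/τ₂))/(τ₁ − τ₂)].
At t = 33.3: e^(−t/τ₁) = 0.24906, e^(−t/τ₂) = 0.10491.
C₂ = 1.26·[1 − (23.956·0.24906 − 14.769·0.10491)/(9.1868)] = 1.26·0.51918 = 0.65417 mol/L.

0.654 mol/L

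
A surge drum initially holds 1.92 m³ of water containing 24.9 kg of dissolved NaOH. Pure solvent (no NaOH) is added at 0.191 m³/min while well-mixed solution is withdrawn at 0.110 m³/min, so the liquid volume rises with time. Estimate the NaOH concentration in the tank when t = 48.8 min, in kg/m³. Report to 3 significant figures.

Let m(t) be the amount of NaOH. Volume: V(t) = V₀ + (Q_in − Q_out) t = 1.92 + 0.081000 t; V(48.8) = 5.8728 m³.
Solute balance: dm/dt = 0 − Q_out C = −Q_out m/V(t).
dm/m = −Q_out dt/(V₀ + 0.081000 t); integrating gives ln(m/m₀) = −(Q_out/(Q_in−Q_out)) ln(V/V₀).
m = m₀ (V₀/V)^(Q_out/(Q_in−Q_out)) = 24.9 × (1.92/5.8728)^(1.3580) = 5.4553 kg.
C = m/V = 5.4553/5.8728 = 0.92891 kg/m³.

0.929 kg/m³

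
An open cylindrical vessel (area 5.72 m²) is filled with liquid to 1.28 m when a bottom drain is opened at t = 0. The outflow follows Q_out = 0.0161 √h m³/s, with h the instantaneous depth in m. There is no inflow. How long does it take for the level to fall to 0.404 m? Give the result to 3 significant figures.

Unsteady balance on liquid volume: A dh/dt = −0.0161 √h.
This is separable: 2 d(√h)/dt = −0.0161/A, so √h = √h₀ − (0.0161/(2A)) t.
t = 2A(√h₀ − √h)/0.0161 = 2·5.72·(√1.28 − √0.404)/0.0161
  = 11.440 × (1.1314 − 0.63561) / 0.0161 = 352.27 s.

352 s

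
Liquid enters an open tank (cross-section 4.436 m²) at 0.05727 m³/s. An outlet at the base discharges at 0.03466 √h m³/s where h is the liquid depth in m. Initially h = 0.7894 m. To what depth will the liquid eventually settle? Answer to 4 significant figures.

2.730 m

A dh/dt = Q_in − 0.03466 √h. Steady state requires inflow = outflow:
Q_in = 0.03466 √h_ss ⇒ √h_ss = 0.05727/0.03466 = 1.65234.
h_ss = 1.65234² = 2.73022 m. (Since h₀ = 0.7894 m < h_ss, the level will rise toward this value.)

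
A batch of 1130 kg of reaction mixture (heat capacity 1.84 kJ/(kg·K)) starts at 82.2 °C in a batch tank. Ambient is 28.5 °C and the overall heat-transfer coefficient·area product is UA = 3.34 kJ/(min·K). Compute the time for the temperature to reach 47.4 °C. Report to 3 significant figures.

Lumped-capacitance energy balance: M c_p dT/dt = UA(T_amb − T).
τ = M c_p/UA = 622.51 min; T_ss = T_amb = 28.500 °C.
T(t) = T_ss + (T₀ − T_ss)e^(−t/τ); set T = 47.4:
t = −τ ln[(T − T_ss)/(T₀ − T_ss)] = −622.51 · ln(0.35196) = 650.06 min.

650 min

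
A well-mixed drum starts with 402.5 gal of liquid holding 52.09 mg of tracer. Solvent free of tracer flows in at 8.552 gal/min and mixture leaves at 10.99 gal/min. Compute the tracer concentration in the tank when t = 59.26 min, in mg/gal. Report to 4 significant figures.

0.02720 mg/gal

Total volume: dV/dt = Q_in − Q_out = -2.43800 gal/min, so V(t) = 402.5 − 2.43800 t and V(59.26) = 258.024 gal.
No tracer enters, so dm/dt = −Q_out · (m/V).
Separate: dm/m = −Q_out dt/V(t) ⇒ ln(m/m₀) = −(Q_out/(Q_in−Q_out)) ln(V/V₀).
m = m₀ (V₀/V)^(Q_out/(Q_in−Q_out)) = 52.09 × (402.5/258.024)^(-4.50779) = 7.01899 mg.
C = m/V = 7.01899/258.024 = 0.0272028 mg/gal.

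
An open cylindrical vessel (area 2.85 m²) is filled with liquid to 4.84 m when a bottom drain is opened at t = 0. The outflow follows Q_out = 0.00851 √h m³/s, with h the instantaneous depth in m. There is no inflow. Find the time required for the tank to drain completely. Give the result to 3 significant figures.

1470 s

Volume balance on the tank: A dh/dt = −0.00851 √h.
Separate and integrate: 2(√h − √h₀) = −(0.00851/A) t.
Tank is empty when √h = 0: t_empty = 2A√h₀/0.00851.
t_empty = 2·2.85·√4.84/0.00851 = 5.7000·2.2000/0.00851 = 1473.6 s.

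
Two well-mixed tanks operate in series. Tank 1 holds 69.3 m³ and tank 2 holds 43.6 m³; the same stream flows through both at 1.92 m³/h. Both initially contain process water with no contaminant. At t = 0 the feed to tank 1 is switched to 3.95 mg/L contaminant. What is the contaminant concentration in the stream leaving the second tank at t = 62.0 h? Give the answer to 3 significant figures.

Each tank obeys Vᵢ dCᵢ/dt = Q(Cᵢ₋₁ − Cᵢ), so τᵢ = Vᵢ/Q.
τ₁ = 69.3/1.92 = 36.094 h; τ₂ = 43.6/1.92 = 22.708 h.
Tank 1: C₁ = C_in(1 − e^(−t/τ₁)). Tank 2 (τ₁ ≠ τ₂): C₂ = C_in[1 − (τ₁ e^(−t/τ₁) − τ₂ e^(−t/τ₂))/(τ₁ − τ₂)].
At t = 62.0: e^(−t/τ₁) = 0.17947, e^(−t/τ₂) = 0.065201.
C₂ = 3.95·[1 − (36.094·0.17947 − 22.708·0.065201)/(13.385)] = 3.95·0.62667 = 2.4754 mg/L.

2.48 mg/L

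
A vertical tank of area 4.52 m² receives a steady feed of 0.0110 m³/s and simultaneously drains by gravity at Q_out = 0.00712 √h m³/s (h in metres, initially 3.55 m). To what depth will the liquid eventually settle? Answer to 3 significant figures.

A dh/dt = Q_in − 0.00712 √h. Steady state requires inflow = outflow:
Q_in = 0.00712 √h_ss ⇒ √h_ss = 0.0110/0.00712 = 1.5449.
h_ss = 1.5449² = 2.3869 m. (Since h₀ = 3.55 m > h_ss, the level will fall toward this value.)

2.39 m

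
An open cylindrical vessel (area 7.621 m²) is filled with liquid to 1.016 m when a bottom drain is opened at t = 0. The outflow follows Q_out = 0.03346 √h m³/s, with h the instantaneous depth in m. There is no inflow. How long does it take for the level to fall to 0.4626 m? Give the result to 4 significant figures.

Accumulation of liquid (constant cross-section A): A dh/dt = −0.03346 √h.
This is separable: 2 d(√h)/dt = −0.03346/A, so √h = √h₀ − (0.03346/(2A)) t.
t = 2A(√h₀ − √h)/0.03346 = 2·7.621·(√1.016 − √0.4626)/0.03346
  = 15.2420 × (1.00797 − 0.680147) / 0.03346 = 149.332 s.

149.3 s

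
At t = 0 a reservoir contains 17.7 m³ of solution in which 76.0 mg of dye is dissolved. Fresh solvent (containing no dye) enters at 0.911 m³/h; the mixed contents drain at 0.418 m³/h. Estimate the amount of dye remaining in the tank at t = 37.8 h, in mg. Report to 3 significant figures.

Total volume: dV/dt = Q_in − Q_out = 0.49300 m³/h, so V(t) = 17.7 + 0.49300 t and V(37.8) = 36.335 m³.
Solute balance: dm/dt = 0 − Q_out C = −Q_out m/V(t).
dm/m = −Q_out dt/(V₀ + 0.49300 t); integrating gives ln(m/m₀) = −(Q_out/(Q_in−Q_out)) ln(V/V₀).
m = m₀ (V₀/V)^(Q_out/(Q_in−Q_out)) = 76.0 × (17.7/36.335)^(0.84787) = 41.302 mg.

41.3 mg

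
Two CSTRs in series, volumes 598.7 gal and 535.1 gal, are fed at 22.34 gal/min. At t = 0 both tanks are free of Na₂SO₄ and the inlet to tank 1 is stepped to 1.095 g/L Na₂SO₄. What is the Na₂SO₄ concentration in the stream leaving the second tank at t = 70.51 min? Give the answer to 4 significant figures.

0.8380 g/L

Species balance on tank i: dCᵢ/dt = (Cᵢ₋₁ − Cᵢ)/τᵢ with τᵢ = Vᵢ/Q.
τ₁ = 598.7/22.34 = 26.7995 min; τ₂ = 535.1/22.34 = 23.9526 min.
Solving the cascade with C₁(0)=C₂(0)=0 gives C₂(t) = C_in[1 − (τ₁ e^(−t/τ₁) − τ₂ e^(−t/τ₂))/(τ₁ − τ₂)].
At t = 70.51: e^(−t/τ₁) = 0.0720048, e^(−t/τ₂) = 0.0526686.
C₂ = 1.095·[1 − (26.7995·0.0720048 − 23.9526·0.0526686)/(2.84691)] = 1.095·0.765310 = 0.838014 g/L.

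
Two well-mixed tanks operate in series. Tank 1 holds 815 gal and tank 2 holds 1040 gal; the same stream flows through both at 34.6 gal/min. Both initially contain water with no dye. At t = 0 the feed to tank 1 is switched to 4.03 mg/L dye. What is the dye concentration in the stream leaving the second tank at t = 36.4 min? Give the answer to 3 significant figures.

Time constants: τᵢ = Vᵢ/Q for each well-mixed tank.
τ₁ = 815/34.6 = 23.555 min; τ₂ = 1040/34.6 = 30.058 min.
Tank 1: C₁ = C_in(1 − e^(−t/τ₁)). Tank 2 (τ₁ ≠ τ₂): C₂ = C_in[1 − (τ₁ e^(−t/τ₁) − τ₂ e^(−t/τ₂))/(τ₁ − τ₂)].
At t = 36.4: e^(−t/τ₁) = 0.21324, e^(−t/τ₂) = 0.29790.
C₂ = 4.03·[1 − (23.555·0.21324 − 30.058·0.29790)/(-6.5029)] = 4.03·0.39546 = 1.5937 mg/L.

1.59 mg/L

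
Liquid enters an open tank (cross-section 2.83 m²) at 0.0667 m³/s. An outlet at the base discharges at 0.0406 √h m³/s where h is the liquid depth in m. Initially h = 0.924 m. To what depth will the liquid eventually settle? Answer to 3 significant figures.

2.70 m

Volume balance on the tank: A dh/dt = Q_in − 0.0406 √h. At steady state dh/dt = 0:
Q_in = 0.0406 √h_ss ⇒ √h_ss = 0.0667/0.0406 = 1.6429.
h_ss = 1.6429² = 2.6990 m. (Since h₀ = 0.924 m < h_ss, the level will rise toward this value.)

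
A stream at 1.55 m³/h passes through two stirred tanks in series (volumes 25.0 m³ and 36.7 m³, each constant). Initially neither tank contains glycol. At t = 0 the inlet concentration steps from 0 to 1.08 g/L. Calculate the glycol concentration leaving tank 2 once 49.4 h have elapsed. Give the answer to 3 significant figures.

Species balance on tank i: dCᵢ/dt = (Cᵢ₋₁ − Cᵢ)/τᵢ with τᵢ = Vᵢ/Q.
τ₁ = 25.0/1.55 = 16.129 h; τ₂ = 36.7/1.55 = 23.677 h.
Tank 1: C₁ = C_in(1 − e^(−t/τ₁)). Tank 2 (τ₁ ≠ τ₂): C₂ = C_in[1 − (τ₁ e^(−t/τ₁) − τ₂ e^(−t/τ₂))/(τ₁ − τ₂)].
At t = 49.4: e^(−t/τ₁) = 0.046757, e^(−t/τ₂) = 0.12414.
C₂ = 1.08·[1 − (16.129·0.046757 − 23.677·0.12414)/(-7.5484)] = 1.08·0.71052 = 0.76736 g/L.

0.767 g/L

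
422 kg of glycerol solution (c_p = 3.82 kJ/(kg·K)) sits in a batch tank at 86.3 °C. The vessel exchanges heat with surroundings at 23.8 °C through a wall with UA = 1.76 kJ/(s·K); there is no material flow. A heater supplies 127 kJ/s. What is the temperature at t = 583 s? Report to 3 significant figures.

Lumped-capacitance energy balance: M c_p dT/dt = UA(T_amb − T) + Q̇.
dT/dt = (T_ss − T)/τ with T_ss = T_amb + Q̇/UA = 23.8 + 127/1.76 = 95.959 °C, τ = M c_p/UA = 422·3.82/1.76 = 915.93 s.
Solution: T(t) = T_ss + (T₀ − T_ss) e^(−t/τ).
T(583) = 95.959 + (-9.6591)·0.52914 = 90.848 °C.

90.8 °C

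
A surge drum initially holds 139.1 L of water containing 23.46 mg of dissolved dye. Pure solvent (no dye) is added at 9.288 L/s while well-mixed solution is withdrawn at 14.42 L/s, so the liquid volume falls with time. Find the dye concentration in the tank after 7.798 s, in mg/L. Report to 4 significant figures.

0.09127 mg/L

Let m(t) be the amount of dye. Volume: V(t) = V₀ + (Q_in − Q_out) t = 139.1 − 5.13200 t; V(7.798) = 99.0807 L.
No dye enters, so dm/dt = −Q_out · (m/V).
dm/m = −Q_out dt/(V₀ − 5.13200 t); integrating gives ln(m/m₀) = −(Q_out/(Q_in−Q_out)) ln(V/V₀).
m = m₀ (V₀/V)^(Q_out/(Q_in−Q_out)) = 23.46 × (139.1/99.0807)^(-2.80982) = 9.04345 mg.
C = m/V = 9.04345/99.0807 = 0.0912736 mg/L.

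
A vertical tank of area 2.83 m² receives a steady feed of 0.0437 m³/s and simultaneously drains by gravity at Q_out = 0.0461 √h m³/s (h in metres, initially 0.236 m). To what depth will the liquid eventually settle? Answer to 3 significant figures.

A dh/dt = Q_in − 0.0461 √h. Steady state requires inflow = outflow:
Q_in = 0.0461 √h_ss ⇒ √h_ss = 0.0437/0.0461 = 0.94794.
h_ss = 0.94794² = 0.89859 m. (Since h₀ = 0.236 m < h_ss, the level will rise toward this value.)

0.899 m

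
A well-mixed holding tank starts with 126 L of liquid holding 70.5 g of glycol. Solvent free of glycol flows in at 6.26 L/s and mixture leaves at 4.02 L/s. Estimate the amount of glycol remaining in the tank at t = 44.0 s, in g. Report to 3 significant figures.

25.0 g

Let m(t) be the amount of glycol. Volume: V(t) = V₀ + (Q_in − Q_out) t = 126 + 2.2400 t; V(44.0) = 224.56 L.
No glycol enters, so dm/dt = −Q_out · (m/V).
Separate: dm/m = −Q_out dt/V(t) ⇒ ln(m/m₀) = −(Q_out/(Q_in−Q_out)) ln(V/V₀).
m = m₀ (V₀/V)^(Q_out/(Q_in−Q_out)) = 70.5 × (126/224.56)^(1.7946) = 24.992 g.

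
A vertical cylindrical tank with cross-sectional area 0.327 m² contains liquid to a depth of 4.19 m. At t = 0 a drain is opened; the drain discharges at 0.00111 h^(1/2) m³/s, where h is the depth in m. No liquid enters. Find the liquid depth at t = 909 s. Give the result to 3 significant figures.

Mass balance (ρ constant): A dh/dt = −0.00111 √h.
This is separable: 2 d(√h)/dt = −0.00111/A, so √h = √h₀ − (0.00111/(2A)) t.
√h = √4.19 − 0.00111·909/(2·0.327) = 2.0469 − 1.5428 = 0.50415.
h = 0.50415² = 0.25417 m.

0.254 m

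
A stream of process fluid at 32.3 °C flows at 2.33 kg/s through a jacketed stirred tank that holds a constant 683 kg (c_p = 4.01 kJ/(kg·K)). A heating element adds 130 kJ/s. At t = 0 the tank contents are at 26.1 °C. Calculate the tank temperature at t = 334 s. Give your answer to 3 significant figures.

39.8 °C

M c_p dT/dt = ṁ c_p (T_in − T) + Q̇.
Rearrange: dT/dt = (T_ss − T)/τ with τ = M/ṁ = 293.13 s and T_ss = T_in + Q̇/(ṁ c_p) = 46.214 °C.
Solution: T(t) = T_ss + (T₀ − T_ss) e^(−t/τ).
T(334) = 46.214 + (-20.114)·e^(−334/293.13) = 46.214 + (-20.114)·0.32001 = 39.777 °C.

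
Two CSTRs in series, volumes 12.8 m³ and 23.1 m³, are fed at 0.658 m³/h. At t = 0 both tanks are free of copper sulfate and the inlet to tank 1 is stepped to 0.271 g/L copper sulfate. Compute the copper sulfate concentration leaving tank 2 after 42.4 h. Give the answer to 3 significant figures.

0.127 g/L

Time constants: τᵢ = Vᵢ/Q for each well-mixed tank.
τ₁ = 12.8/0.658 = 19.453 h; τ₂ = 23.1/0.658 = 35.106 h.
Solving the cascade with C₁(0)=C₂(0)=0 gives C₂(t) = C_in[1 − (τ₁ e^(−t/τ₁) − τ₂ e^(−t/τ₂))/(τ₁ − τ₂)].
At t = 42.4: e^(−t/τ₁) = 0.11308, e^(−t/τ₂) = 0.29887.
C₂ = 0.271·[1 − (19.453·0.11308 − 35.106·0.29887)/(-15.653)] = 0.271·0.47026 = 0.12744 g/L.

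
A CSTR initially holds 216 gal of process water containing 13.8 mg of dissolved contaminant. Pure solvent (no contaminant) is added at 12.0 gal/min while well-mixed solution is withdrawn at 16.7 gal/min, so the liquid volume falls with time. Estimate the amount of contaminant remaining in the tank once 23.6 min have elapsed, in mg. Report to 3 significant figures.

1.07 mg

Let m(t) be the amount of contaminant. Volume: V(t) = V₀ + (Q_in − Q_out) t = 216 − 4.7000 t; V(23.6) = 105.08 gal.
Species balance (pure solvent in): dm/dt = −Q_out · m/V(t).
dm/m = −Q_out dt/(V₀ − 4.7000 t); integrating gives ln(m/m₀) = −(Q_out/(Q_in−Q_out)) ln(V/V₀).
m = m₀ (V₀/V)^(Q_out/(Q_in−Q_out)) = 13.8 × (216/105.08)^(-3.5532) = 1.0665 mg.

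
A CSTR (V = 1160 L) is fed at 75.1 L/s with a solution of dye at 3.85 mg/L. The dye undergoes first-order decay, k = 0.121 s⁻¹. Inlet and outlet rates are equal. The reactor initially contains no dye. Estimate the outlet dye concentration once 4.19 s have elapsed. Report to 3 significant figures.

Species balance: V dC/dt = Q C_in − Q C − k V C.
This is linear with rate a = Q/V + k = 0.18574 s⁻¹.
C_ss = Q C_in/(Q + kV) = 1.3419 mg/L; C(t) = C_ss + (C₀ − C_ss) e^(−a t).
C(4.19) = 1.3419 + (-1.3419)·e^(−0.18574·4.19) = 1.3419 + (-1.3419)·0.45921 = 0.72571 mg/L.

0.726 mg/L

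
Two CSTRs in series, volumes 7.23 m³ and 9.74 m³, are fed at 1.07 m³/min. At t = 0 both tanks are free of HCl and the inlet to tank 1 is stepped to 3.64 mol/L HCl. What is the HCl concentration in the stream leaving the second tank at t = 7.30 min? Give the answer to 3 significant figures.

Species balance on tank i: dCᵢ/dt = (Cᵢ₋₁ − Cᵢ)/τᵢ with τᵢ = Vᵢ/Q.
τ₁ = 7.23/1.07 = 6.7570 min; τ₂ = 9.74/1.07 = 9.1028 min.
Tank 1: C₁ = C_in(1 − e^(−t/τ₁)). Tank 2 (τ₁ ≠ τ₂): C₂ = C_in[1 − (τ₁ e^(−t/τ₁) − τ₂ e^(−t/τ₂))/(τ₁ − τ₂)].
At t = 7.30: e^(−t/τ₁) = 0.33947, e^(−t/τ₂) = 0.44845.
C₂ = 3.64·[1 − (6.7570·0.33947 − 9.1028·0.44845)/(-2.3458)] = 3.64·0.23763 = 0.86498 mol/L.

0.865 mol/L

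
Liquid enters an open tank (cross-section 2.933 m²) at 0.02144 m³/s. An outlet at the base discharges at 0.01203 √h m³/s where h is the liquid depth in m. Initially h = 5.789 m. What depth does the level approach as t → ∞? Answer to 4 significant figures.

3.176 m

A dh/dt = Q_in − 0.01203 √h. Steady state requires inflow = outflow:
Q_in = 0.01203 √h_ss ⇒ √h_ss = 0.02144/0.01203 = 1.78221.
h_ss = 1.78221² = 3.17628 m. (Since h₀ = 5.789 m > h_ss, the level will fall toward this value.)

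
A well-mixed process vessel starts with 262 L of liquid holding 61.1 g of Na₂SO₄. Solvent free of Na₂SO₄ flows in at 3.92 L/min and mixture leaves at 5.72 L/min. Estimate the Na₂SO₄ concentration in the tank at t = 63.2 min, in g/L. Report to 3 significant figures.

0.0675 g/L

Let m(t) be the amount of Na₂SO₄. Volume: V(t) = V₀ + (Q_in − Q_out) t = 262 − 1.8000 t; V(63.2) = 148.24 L.
Solute balance: dm/dt = 0 − Q_out C = −Q_out m/V(t).
dm/m = −Q_out dt/(V₀ − 1.8000 t); integrating gives ln(m/m₀) = −(Q_out/(Q_in−Q_out)) ln(V/V₀).
m = m₀ (V₀/V)^(Q_out/(Q_in−Q_out)) = 61.1 × (262/148.24)^(-3.1778) = 10.001 g.
C = m/V = 10.001/148.24 = 0.067468 g/L.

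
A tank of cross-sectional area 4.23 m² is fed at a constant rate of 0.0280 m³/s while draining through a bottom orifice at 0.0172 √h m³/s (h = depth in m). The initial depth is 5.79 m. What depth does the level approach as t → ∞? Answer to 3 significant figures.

Volume balance on the tank: A dh/dt = Q_in − 0.0172 √h. At steady state dh/dt = 0:
Q_in = 0.0172 √h_ss ⇒ √h_ss = 0.0280/0.0172 = 1.6279.
h_ss = 1.6279² = 2.6501 m. (Since h₀ = 5.79 m > h_ss, the level will fall toward this value.)

2.65 m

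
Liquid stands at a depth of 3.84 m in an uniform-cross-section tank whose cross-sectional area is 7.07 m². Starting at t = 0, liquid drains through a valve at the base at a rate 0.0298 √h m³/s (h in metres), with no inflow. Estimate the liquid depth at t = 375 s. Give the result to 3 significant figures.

With no inflow, A dh/dt = −0.0298 √h.
Separate and integrate: 2(√h − √h₀) = −(0.0298/A) t.
√h = √3.84 − 0.0298·375/(2·7.07) = 1.9596 − 0.79031 = 1.1693.
h = 1.1693² = 1.3672 m.

1.37 m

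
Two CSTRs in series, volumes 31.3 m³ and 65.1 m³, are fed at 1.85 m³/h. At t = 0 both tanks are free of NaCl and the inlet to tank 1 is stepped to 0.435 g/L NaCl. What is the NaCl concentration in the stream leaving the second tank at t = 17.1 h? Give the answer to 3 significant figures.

0.0663 g/L

Species balance on tank i: dCᵢ/dt = (Cᵢ₋₁ − Cᵢ)/τᵢ with τᵢ = Vᵢ/Q.
τ₁ = 31.3/1.85 = 16.919 h; τ₂ = 65.1/1.85 = 35.189 h.
Tank 1: C₁ = C_in(1 − e^(−t/τ₁)). Tank 2 (τ₁ ≠ τ₂): C₂ = C_in[1 − (τ₁ e^(−t/τ₁) − τ₂ e^(−t/τ₂))/(τ₁ − τ₂)].
At t = 17.1: e^(−t/τ₁) = 0.36396, e^(−t/τ₂) = 0.61512.
C₂ = 0.435·[1 − (16.919·0.36396 − 35.189·0.61512)/(-18.270)] = 0.435·0.15231 = 0.066254 g/L.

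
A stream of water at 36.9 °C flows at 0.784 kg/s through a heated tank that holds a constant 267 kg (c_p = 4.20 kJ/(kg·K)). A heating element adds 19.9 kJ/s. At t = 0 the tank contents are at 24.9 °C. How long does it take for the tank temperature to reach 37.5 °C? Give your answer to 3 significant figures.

M c_p dT/dt = ṁ c_p (T_in − T) + Q̇.
τ = M/ṁ = 340.56 s; T_ss = T_in + Q̇/(ṁ c_p) = 42.943 °C.
T(t) = T_ss + (T₀ − T_ss) e^(−t/τ). Set T = 37.5:
e^(−t/τ) = (37.5 − 42.943)/(24.9 − 42.943) = 0.30169
t = −340.56 · ln(0.30169) = 408.12 s.

408 s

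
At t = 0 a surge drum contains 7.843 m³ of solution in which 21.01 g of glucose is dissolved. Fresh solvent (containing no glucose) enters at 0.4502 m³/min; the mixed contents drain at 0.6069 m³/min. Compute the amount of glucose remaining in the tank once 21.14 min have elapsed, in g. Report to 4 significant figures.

Total volume: dV/dt = Q_in − Q_out = -0.156700 m³/min, so V(t) = 7.843 − 0.156700 t and V(21.14) = 4.53036 m³.
Species balance (pure solvent in): dm/dt = −Q_out · m/V(t).
dm/m = −Q_out dt/(V₀ − 0.156700 t); integrating gives ln(m/m₀) = −(Q_out/(Q_in−Q_out)) ln(V/V₀).
m = m₀ (V₀/V)^(Q_out/(Q_in−Q_out)) = 21.01 × (7.843/4.53036)^(-3.87301) = 2.50783 g.

2.508 g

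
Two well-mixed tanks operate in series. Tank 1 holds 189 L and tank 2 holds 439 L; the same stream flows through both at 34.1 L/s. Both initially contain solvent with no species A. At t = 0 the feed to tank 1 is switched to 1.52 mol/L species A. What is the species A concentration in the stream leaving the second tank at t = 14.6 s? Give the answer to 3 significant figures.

Each tank obeys Vᵢ dCᵢ/dt = Q(Cᵢ₋₁ − Cᵢ), so τᵢ = Vᵢ/Q.
τ₁ = 189/34.1 = 5.5425 s; τ₂ = 439/34.1 = 12.874 s.
Tank 1: C₁ = C_in(1 − e^(−t/τ₁)). Tank 2 (τ₁ ≠ τ₂): C₂ = C_in[1 − (τ₁ e^(−t/τ₁) − τ₂ e^(−t/τ₂))/(τ₁ − τ₂)].
At t = 14.6: e^(−t/τ₁) = 0.071778, e^(−t/τ₂) = 0.32172.
C₂ = 1.52·[1 − (5.5425·0.071778 − 12.874·0.32172)/(-7.3314)] = 1.52·0.48933 = 0.74378 mol/L.

0.744 mol/L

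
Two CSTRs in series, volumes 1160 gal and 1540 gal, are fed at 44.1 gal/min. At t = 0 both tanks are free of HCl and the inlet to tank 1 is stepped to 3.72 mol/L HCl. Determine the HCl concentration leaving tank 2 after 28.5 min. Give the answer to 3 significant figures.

Time constants: τᵢ = Vᵢ/Q for each well-mixed tank.
τ₁ = 1160/44.1 = 26.304 min; τ₂ = 1540/44.1 = 34.921 min.
Tank 1: C₁ = C_in(1 − e^(−t/τ₁)). Tank 2 (τ₁ ≠ τ₂): C₂ = C_in[1 − (τ₁ e^(−t/τ₁) − τ₂ e^(−t/τ₂))/(τ₁ − τ₂)].
At t = 28.5: e^(−t/τ₁) = 0.33841, e^(−t/τ₂) = 0.44214.
C₂ = 3.72·[1 − (26.304·0.33841 − 34.921·0.44214)/(-8.6168)] = 3.72·0.24123 = 0.89738 mol/L.

0.897 mol/L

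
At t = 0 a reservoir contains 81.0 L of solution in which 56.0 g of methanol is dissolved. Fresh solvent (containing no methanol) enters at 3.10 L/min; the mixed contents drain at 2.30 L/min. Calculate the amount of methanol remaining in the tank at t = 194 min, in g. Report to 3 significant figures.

2.58 g

Let m(t) be the amount of methanol. Volume: V(t) = V₀ + (Q_in − Q_out) t = 81.0 + 0.80000 t; V(194) = 236.20 L.
Species balance (pure solvent in): dm/dt = −Q_out · m/V(t).
dm/m = −Q_out dt/(V₀ + 0.80000 t); integrating gives ln(m/m₀) = −(Q_out/(Q_in−Q_out)) ln(V/V₀).
m = m₀ (V₀/V)^(Q_out/(Q_in−Q_out)) = 56.0 × (81.0/236.20)^(2.8750) = 2.5817 g.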